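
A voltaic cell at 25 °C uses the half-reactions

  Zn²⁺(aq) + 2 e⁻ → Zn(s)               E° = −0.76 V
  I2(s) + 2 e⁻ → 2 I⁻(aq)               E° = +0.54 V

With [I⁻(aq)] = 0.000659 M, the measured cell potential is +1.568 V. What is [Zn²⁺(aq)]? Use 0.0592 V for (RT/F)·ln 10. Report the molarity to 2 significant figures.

0.0020 M

With I₂/I⁻ at the cathode and Zn²⁺/Zn at the anode, E°cell = +0.54 − (−0.76) = +1.30 V (n = 2).
From the Nernst equation, log Q = n(E° − E)/0.0592 = 2·(+1.30 − (+1.568))/0.0592 = −9.054.
Balancing electrons gives I2(s) + Zn(s) → 2 I⁻(aq) + Zn²⁺(aq); thus Q = [I⁻(aq)]^2·[Zn²⁺(aq)].
Solving for the unknown gives log [Zn²⁺(aq)] = −2.692, so [Zn²⁺(aq)] ≈ 0.0020 M.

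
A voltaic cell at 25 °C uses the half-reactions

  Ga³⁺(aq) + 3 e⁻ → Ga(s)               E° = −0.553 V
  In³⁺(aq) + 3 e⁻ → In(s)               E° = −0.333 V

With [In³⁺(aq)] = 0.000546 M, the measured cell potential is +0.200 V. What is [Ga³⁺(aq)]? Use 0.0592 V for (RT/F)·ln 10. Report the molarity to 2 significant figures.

0.0056 M

With In³⁺/In at the cathode and Ga³⁺/Ga at the anode, E°cell = −0.333 − (−0.553) = +0.220 V (n = 3).
Since E = E° − (0.0592/n)·log Q, log Q = n(E° − E)/0.0592 = 1.014.
The balanced reaction is In³⁺(aq) + Ga(s) → In(s) + Ga³⁺(aq), so Q = [Ga³⁺(aq)] / [In³⁺(aq)].
Isolating [Ga³⁺(aq)] in Q = 10^{1.014} yields log [Ga³⁺(aq)] = −2.249, i.e. 0.0056 M.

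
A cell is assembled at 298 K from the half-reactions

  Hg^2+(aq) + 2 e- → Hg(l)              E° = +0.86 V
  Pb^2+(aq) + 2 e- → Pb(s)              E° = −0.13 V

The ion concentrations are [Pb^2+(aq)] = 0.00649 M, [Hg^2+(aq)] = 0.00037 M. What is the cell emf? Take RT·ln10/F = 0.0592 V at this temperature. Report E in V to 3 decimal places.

The Hg²⁺/Hg couple has the more positive E°, so it is the cathode; Pb²⁺/Pb is the anode.
E°cell = E°cat − E°an = +0.86 − (−0.13) = +0.99 V; n = 2.
Balancing gives Hg^2+(aq) + Pb(s) → Hg(l) + Pb^2+(aq); hence Q = [Pb^2+(aq)] / [Hg^2+(aq)] = 17.5 (log Q = 1.244).
By the Nernst equation, E = +0.99 − (0.0592/2)·(1.244) = +0.953 V.

+0.953 V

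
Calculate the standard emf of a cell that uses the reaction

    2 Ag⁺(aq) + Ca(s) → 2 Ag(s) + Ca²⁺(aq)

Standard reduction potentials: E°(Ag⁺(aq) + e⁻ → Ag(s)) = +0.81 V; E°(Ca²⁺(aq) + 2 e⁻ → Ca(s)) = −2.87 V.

In the reaction as written, Ag⁺(aq) is reduced (cathode) and Ca²⁺(aq) is produced by oxidation at the anode.
E°cell = E°(cathode) − E°(anode) = +0.81 − (−2.87) = +3.68 V.
The positive value indicates the reaction is spontaneous as written.

+3.68 V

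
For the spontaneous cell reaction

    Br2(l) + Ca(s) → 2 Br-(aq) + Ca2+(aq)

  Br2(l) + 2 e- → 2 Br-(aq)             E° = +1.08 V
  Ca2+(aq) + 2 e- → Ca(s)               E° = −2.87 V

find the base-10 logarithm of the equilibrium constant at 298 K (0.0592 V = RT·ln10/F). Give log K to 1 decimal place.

The Br₂/Br⁻ couple is reduced (cathode); E°cell = +1.08 − (−2.87) = +3.95 V with n = 2.
At equilibrium E = 0, so log K = nE°cell / 0.0592 = (2)(+3.95) / 0.0592 = 133.4.

log K = 133.4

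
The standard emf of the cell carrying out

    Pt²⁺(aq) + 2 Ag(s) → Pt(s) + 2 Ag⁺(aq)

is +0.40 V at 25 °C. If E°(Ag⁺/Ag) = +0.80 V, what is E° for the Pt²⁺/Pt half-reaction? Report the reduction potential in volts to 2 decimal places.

+1.20 V

In the reaction as written the Pt²⁺/Pt couple is reduced (cathode) and Ag⁺/Ag is oxidized (anode), so E°cell = E°(Pt²⁺/Pt) − E°(Ag⁺/Ag).
E°(Pt²⁺/Pt) = E°cell + E°(anode) = +0.40 + (+0.80) = +1.20 V.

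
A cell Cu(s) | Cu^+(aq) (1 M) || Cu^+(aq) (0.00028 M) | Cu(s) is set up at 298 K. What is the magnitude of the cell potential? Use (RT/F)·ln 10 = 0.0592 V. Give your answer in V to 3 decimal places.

For a concentration cell E°cell = 0, since both electrodes use the same couple.
The compartment with the higher Cu^+(aq) concentration (1 M) acts as the cathode; ions are reduced there and produced at the dilute (0.00028 M) anode.
With n = 1, Ecell = −(0.0592/1)·log([dilute]/[conc]) = −(0.0592/1)·log(0.00028/1) = +0.210 V.

0.210 V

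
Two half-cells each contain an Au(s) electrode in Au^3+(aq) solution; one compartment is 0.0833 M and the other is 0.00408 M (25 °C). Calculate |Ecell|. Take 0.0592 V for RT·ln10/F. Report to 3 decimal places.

0.026 V

For a concentration cell E°cell = 0, since both electrodes use the same couple.
The compartment with the higher Au^3+(aq) concentration (0.0833 M) acts as the cathode; ions are reduced there and produced at the dilute (0.00408 M) anode.
With n = 3, Ecell = −(0.0592/3)·log([dilute]/[conc]) = −(0.0592/3)·log(0.00408/0.0833) = +0.026 V.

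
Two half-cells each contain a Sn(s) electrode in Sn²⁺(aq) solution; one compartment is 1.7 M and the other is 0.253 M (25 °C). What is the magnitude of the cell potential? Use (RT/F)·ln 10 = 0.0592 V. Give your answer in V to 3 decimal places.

0.024 V

For a concentration cell E°cell = 0, since both electrodes use the same couple.
The compartment with the higher Sn²⁺(aq) concentration (1.7 M) acts as the cathode; ions are reduced there and produced at the dilute (0.253 M) anode.
With n = 2, Ecell = −(0.0592/2)·log([dilute]/[conc]) = −(0.0592/2)·log(0.253/1.7) = +0.024 V.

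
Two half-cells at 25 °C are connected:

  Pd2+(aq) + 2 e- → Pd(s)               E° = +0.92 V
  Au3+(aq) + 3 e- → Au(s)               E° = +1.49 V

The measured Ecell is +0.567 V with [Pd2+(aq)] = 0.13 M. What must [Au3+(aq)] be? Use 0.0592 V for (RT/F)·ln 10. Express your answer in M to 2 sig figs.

0.033 M

Au³⁺/Au is the cathode (higher E°); E°cell = +1.49 − (+0.92) = +0.57 V with n = 6.
From the Nernst equation, log Q = n(E° − E)/0.0592 = 6·(+0.57 − (+0.567))/0.0592 = 0.304.
Balancing electrons gives 2 Au3+(aq) + 3 Pd(s) → 2 Au(s) + 3 Pd2+(aq); thus Q = [Pd2+(aq)]^3 / [Au3+(aq)]^2.
Isolating [Au3+(aq)] in Q = 10^{0.304} yields log [Au3+(aq)] = −1.481, i.e. 0.033 M.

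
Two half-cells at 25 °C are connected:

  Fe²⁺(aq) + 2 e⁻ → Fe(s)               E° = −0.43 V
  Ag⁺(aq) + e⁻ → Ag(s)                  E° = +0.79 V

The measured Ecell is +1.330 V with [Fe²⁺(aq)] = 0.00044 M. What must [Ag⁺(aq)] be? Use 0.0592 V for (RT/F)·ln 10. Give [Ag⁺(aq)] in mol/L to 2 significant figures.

1.5 M

Ag⁺/Ag is the cathode (higher E°); E°cell = +0.79 − (−0.43) = +1.22 V with n = 2.
From the Nernst equation, log Q = n(E° − E)/0.0592 = 2·(+1.22 − (+1.330))/0.0592 = −3.716.
The balanced reaction is 2 Ag⁺(aq) + Fe(s) → 2 Ag(s) + Fe²⁺(aq), so Q = [Fe²⁺(aq)] / [Ag⁺(aq)]^2.
Solving for the unknown gives log [Ag⁺(aq)] = 0.180, so [Ag⁺(aq)] ≈ 1.5 M.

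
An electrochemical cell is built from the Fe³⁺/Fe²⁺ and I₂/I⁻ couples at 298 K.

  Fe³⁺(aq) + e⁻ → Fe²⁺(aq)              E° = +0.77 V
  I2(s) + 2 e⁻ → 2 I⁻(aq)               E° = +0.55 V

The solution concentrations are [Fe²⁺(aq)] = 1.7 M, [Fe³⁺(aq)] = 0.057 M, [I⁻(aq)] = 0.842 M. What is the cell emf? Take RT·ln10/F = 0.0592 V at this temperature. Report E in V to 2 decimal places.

Fe³⁺/Fe²⁺ is reduced (cathode, E° = +0.77 V) and I₂/I⁻ is oxidized (anode).
E°cell = E°cat − E°an = +0.77 − (+0.55) = +0.22 V; n = 2.
The balanced reaction is 2 Fe³⁺(aq) + 2 I⁻(aq) → 2 Fe²⁺(aq) + I2(s), so Q = [Fe²⁺(aq)]^2 / ([Fe³⁺(aq)]^2·[I⁻(aq)]^2) = 1.25×10^3 and log Q = 3.099.
By the Nernst equation, E = +0.22 − (0.0592/2)·(3.099) = +0.13 V.

+0.13 V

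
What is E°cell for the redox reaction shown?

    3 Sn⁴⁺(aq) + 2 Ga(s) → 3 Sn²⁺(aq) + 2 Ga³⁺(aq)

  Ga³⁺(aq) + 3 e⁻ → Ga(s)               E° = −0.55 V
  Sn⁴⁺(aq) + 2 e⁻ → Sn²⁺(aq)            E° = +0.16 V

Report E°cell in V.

In the reaction as written, Sn⁴⁺(aq) is reduced (cathode) and Ga³⁺(aq) is produced by oxidation at the anode.
E°cell = E°(cathode) − E°(anode) = +0.16 − (−0.55) = +0.71 V.
The positive value indicates the reaction is spontaneous as written.

+0.71 V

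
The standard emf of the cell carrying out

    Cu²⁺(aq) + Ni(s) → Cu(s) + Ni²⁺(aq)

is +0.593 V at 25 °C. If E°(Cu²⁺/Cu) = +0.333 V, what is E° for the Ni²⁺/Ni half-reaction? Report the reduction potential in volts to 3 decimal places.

−0.260 V

In the reaction as written the Cu²⁺/Cu couple is reduced (cathode) and Ni²⁺/Ni is oxidized (anode), so E°cell = E°(Cu²⁺/Cu) − E°(Ni²⁺/Ni).
E°(Ni²⁺/Ni) = E°(cathode) − E°cell = +0.333 − (+0.593) = −0.260 V.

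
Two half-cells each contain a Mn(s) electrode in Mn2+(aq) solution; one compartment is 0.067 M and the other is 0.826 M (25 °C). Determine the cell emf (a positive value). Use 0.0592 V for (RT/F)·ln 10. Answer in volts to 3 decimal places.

For a concentration cell E°cell = 0, since both electrodes use the same couple.
The compartment with the higher Mn2+(aq) concentration (0.826 M) acts as the cathode; ions are reduced there and produced at the dilute (0.067 M) anode.
With n = 2, Ecell = −(0.0592/2)·log([dilute]/[conc]) = −(0.0592/2)·log(0.067/0.826) = +0.032 V.

0.032 V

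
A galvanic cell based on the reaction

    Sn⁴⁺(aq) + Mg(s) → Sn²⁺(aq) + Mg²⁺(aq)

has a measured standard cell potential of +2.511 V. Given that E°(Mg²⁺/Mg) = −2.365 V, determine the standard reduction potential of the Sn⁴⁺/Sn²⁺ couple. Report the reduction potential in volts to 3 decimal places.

In the reaction as written the Sn⁴⁺/Sn²⁺ couple is reduced (cathode) and Mg²⁺/Mg is oxidized (anode), so E°cell = E°(Sn⁴⁺/Sn²⁺) − E°(Mg²⁺/Mg).
E°(Sn⁴⁺/Sn²⁺) = E°cell + E°(anode) = +2.511 + (−2.365) = +0.146 V.

+0.146 V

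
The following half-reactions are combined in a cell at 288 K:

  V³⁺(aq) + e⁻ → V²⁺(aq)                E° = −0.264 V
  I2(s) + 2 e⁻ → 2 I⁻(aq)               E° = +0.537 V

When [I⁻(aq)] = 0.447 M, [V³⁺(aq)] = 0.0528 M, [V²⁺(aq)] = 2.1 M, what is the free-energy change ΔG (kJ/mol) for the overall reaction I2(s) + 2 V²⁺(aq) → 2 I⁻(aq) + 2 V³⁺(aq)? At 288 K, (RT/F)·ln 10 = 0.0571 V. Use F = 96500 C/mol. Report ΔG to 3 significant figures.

−176 kJ/mol

With I₂/I⁻ reduced at the cathode, E°cell = +0.537 − (−0.264) = +0.801 V and n = 2.
Q = ([I⁻(aq)]^2·[V³⁺(aq)]^2) / [V²⁺(aq)]^2 = 0.000126, so log Q = −3.899 and E = +0.801 − (0.0571/2)(−3.899) = +0.9123 V.
ΔG = −nFE = −(2)(96500)(+0.9123) J/mol = −176 kJ/mol.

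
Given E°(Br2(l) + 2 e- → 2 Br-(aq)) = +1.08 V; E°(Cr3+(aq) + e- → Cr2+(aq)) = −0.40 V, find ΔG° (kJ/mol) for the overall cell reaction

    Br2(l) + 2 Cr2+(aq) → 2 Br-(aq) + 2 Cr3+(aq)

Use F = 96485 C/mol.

In the reaction as written Br2(l) is reduced, so the Br₂/Br⁻ couple is the cathode and Cr³⁺/Cr²⁺ is the anode.
E°cell = +1.08 − (−0.40) = +1.48 V; balancing electrons gives n = 2.
ΔG° = −nFE°cell = −(2)(96485)(+1.48) J/mol = −286 kJ/mol.

−286 kJ/mol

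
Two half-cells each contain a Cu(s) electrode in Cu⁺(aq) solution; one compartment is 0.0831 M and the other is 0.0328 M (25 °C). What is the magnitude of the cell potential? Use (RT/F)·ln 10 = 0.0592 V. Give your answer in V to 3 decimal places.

For a concentration cell E°cell = 0, since both electrodes use the same couple.
The compartment with the higher Cu⁺(aq) concentration (0.0831 M) acts as the cathode; ions are reduced there and produced at the dilute (0.0328 M) anode.
With n = 1, Ecell = −(0.0592/1)·log([dilute]/[conc]) = −(0.0592/1)·log(0.0328/0.0831) = +0.024 V.

0.024 V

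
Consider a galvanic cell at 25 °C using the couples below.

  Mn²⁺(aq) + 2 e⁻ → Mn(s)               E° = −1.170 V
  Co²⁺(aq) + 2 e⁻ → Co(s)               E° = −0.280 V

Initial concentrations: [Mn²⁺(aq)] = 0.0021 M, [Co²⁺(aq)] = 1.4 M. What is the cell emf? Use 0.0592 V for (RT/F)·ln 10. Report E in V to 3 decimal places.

Co²⁺/Co is reduced (cathode, E° = −0.280 V) and Mn²⁺/Mn is oxidized (anode).
E°cell = E°cat − E°an = −0.280 − (−1.170) = +0.890 V; n = 2.
Balancing gives Co²⁺(aq) + Mn(s) → Co(s) + Mn²⁺(aq); hence Q = [Mn²⁺(aq)] / [Co²⁺(aq)] = 0.0015 (log Q = −2.824).
Applying E = E° − (RT ln10/nF)·log Q gives +0.890 − (0.0592/2)(−2.824) = +0.974 V.

+0.974 V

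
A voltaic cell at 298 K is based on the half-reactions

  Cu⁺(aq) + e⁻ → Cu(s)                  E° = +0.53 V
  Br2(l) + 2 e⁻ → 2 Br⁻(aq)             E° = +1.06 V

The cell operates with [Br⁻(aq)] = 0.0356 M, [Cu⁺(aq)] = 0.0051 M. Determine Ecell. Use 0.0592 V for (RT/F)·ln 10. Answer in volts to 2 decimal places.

Since E°(Br₂/Br⁻) > E°(Cu⁺/Cu), Br₂/Br⁻ serves as the cathode.
E°cell = E°cat − E°an = +1.06 − (+0.53) = +0.53 V; n = 2.
For the overall reaction Br2(l) + 2 Cu(s) → 2 Br⁻(aq) + 2 Cu⁺(aq), Q = [Br⁻(aq)]^2·[Cu⁺(aq)]^2 = 3.3×10^−8, giving log Q = −7.482.
E = E° − (0.0592/n)·log Q = +0.53 − (0.0592/2)(−7.482) = +0.75 V.

+0.75 V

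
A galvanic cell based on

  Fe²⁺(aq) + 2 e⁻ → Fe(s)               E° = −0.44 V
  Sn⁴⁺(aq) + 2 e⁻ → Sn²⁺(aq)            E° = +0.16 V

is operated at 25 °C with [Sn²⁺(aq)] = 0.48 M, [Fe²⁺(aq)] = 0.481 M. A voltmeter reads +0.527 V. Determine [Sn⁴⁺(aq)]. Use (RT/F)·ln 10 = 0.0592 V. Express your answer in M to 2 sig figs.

0.00079 M

The Sn⁴⁺/Sn²⁺ couple has the larger reduction potential, so it is the cathode: E°cell = +0.16 − (−0.44) = +0.60 V and n = 2.
Rearranging E = E° − (0.0592/n)·log Q gives log Q = 2(+0.60 − (+0.527))/0.0592 = 2.466.
Balancing electrons gives Sn⁴⁺(aq) + Fe(s) → Sn²⁺(aq) + Fe²⁺(aq); thus Q = ([Sn²⁺(aq)]·[Fe²⁺(aq)]) / [Sn⁴⁺(aq)].
Isolating [Sn⁴⁺(aq)] in Q = 10^{2.466} yields log [Sn⁴⁺(aq)] = −3.103, i.e. 0.00079 M.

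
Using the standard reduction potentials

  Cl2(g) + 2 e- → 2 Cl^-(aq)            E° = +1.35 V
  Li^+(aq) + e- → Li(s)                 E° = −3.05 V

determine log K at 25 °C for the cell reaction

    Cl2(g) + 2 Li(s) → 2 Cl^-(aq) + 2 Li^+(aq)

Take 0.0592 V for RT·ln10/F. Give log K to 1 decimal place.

log K = 148.6

The Cl₂/Cl⁻ couple is reduced (cathode); E°cell = +1.35 − (−3.05) = +4.40 V with n = 2.
At equilibrium E = 0, so log K = nE°cell / 0.0592 = (2)(+4.40) / 0.0592 = 148.6.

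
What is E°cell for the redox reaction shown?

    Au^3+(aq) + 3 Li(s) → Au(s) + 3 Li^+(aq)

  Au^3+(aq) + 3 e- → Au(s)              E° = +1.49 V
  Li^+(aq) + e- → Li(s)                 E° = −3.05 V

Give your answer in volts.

+4.54 V

In the reaction as written, Au^3+(aq) is reduced (cathode) and Li^+(aq) is produced by oxidation at the anode.
E°cell = E°(cathode) − E°(anode) = +1.49 − (−3.05) = +4.54 V.
The positive value indicates the reaction is spontaneous as written.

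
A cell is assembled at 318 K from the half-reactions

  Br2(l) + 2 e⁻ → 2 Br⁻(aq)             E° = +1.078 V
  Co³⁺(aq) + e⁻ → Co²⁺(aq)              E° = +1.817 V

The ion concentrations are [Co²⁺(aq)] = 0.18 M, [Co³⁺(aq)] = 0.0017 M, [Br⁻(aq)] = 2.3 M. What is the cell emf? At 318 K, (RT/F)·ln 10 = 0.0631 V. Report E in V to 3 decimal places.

+0.634 V

Co³⁺/Co²⁺ is reduced (cathode, E° = +1.817 V) and Br₂/Br⁻ is oxidized (anode).
The standard potential is +1.817 − (+1.078) = +0.739 V and the balanced reaction transfers n = 2 electrons.
For the overall reaction 2 Co³⁺(aq) + 2 Br⁻(aq) → 2 Co²⁺(aq) + Br2(l), Q = [Co²⁺(aq)]^2 / ([Co³⁺(aq)]^2·[Br⁻(aq)]^2) = 2.12×10^3, giving log Q = 3.326.
E = E° − (0.0631/n)·log Q = +0.739 − (0.0631/2)(3.326) = +0.634 V.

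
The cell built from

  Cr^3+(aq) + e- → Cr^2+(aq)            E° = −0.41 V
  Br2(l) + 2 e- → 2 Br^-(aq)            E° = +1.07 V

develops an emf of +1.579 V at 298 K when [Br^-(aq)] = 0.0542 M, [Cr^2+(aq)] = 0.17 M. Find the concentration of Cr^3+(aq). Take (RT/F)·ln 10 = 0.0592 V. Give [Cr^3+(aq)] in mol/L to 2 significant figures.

The Br₂/Br⁻ couple has the larger reduction potential, so it is the cathode: E°cell = +1.07 − (−0.41) = +1.48 V and n = 2.
From the Nernst equation, log Q = n(E° − E)/0.0592 = 2·(+1.48 − (+1.579))/0.0592 = −3.345.
The balanced reaction is Br2(l) + 2 Cr^2+(aq) → 2 Br^-(aq) + 2 Cr^3+(aq), so Q = ([Br^-(aq)]^2·[Cr^3+(aq)]^2) / [Cr^2+(aq)]^2.
Isolating [Cr^3+(aq)] in Q = 10^{−3.345} yields log [Cr^3+(aq)] = −1.176, i.e. 0.067 M.

0.067 M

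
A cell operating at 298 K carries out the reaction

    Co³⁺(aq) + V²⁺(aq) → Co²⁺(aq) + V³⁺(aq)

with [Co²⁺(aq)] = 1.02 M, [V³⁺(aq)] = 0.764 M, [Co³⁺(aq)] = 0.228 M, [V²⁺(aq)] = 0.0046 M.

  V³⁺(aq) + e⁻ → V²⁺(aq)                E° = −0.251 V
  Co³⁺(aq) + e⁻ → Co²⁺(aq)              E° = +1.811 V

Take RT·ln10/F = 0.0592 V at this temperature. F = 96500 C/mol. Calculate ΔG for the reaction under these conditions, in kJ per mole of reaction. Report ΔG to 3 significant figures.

E°cell = +1.811 − (−0.251) = +2.062 V; the balanced reaction transfers n = 1 electron.
Here Q = ([Co²⁺(aq)]·[V³⁺(aq)]) / ([Co³⁺(aq)]·[V²⁺(aq)]) = 743 (log Q = 2.871), giving E = +2.062 − (0.0592/1)·(2.871) = +1.8920 V.
Finally ΔG = −nFE = −(1)(96500 C/mol)(+1.8920 V) = −183 kJ/mol.

−183 kJ/mol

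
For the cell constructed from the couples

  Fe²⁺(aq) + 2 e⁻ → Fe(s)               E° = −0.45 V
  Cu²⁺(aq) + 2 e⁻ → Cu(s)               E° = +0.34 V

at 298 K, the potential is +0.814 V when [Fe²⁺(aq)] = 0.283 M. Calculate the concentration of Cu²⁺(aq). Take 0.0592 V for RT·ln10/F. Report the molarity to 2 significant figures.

1.8 M

The Cu²⁺/Cu couple has the larger reduction potential, so it is the cathode: E°cell = +0.34 − (−0.45) = +0.79 V and n = 2.
Since E = E° − (0.0592/n)·log Q, log Q = n(E° − E)/0.0592 = −0.811.
Balancing electrons gives Cu²⁺(aq) + Fe(s) → Cu(s) + Fe²⁺(aq); thus Q = [Fe²⁺(aq)] / [Cu²⁺(aq)].
Substituting the known concentrations and solving, log [Cu²⁺(aq)] = 0.263 and [Cu²⁺(aq)] = 1.8 M.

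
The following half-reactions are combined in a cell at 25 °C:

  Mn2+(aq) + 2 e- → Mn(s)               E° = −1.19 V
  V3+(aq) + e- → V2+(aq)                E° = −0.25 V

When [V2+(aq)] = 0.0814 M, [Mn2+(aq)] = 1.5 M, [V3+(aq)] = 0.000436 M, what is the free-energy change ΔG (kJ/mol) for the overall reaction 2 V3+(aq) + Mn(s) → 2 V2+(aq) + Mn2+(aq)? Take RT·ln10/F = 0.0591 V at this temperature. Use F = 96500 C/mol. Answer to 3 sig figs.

−155 kJ/mol

With V³⁺/V²⁺ reduced at the cathode, E°cell = −0.25 − (−1.19) = +0.94 V and n = 2.
Here Q = ([V2+(aq)]^2·[Mn2+(aq)]) / [V3+(aq)]^2 = 5.23×10^4 (log Q = 4.718), giving E = +0.94 − (0.0591/2)·(4.718) = +0.8006 V.
Finally ΔG = −nFE = −(2)(96500 C/mol)(+0.8006 V) = −155 kJ/mol.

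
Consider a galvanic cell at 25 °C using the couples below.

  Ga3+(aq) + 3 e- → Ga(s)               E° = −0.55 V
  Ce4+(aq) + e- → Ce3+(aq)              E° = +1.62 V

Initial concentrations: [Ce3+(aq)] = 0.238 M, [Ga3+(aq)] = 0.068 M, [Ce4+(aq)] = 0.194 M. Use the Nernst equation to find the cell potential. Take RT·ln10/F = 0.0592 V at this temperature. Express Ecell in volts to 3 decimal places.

Ce⁴⁺/Ce³⁺ is reduced (cathode, E° = +1.62 V) and Ga³⁺/Ga is oxidized (anode).
E°cell = +1.62 − (−0.55) = +2.17 V, with n = 3 electrons transferred.
For the overall reaction 3 Ce4+(aq) + Ga(s) → 3 Ce3+(aq) + Ga3+(aq), Q = ([Ce3+(aq)]^3·[Ga3+(aq)]) / [Ce4+(aq)]^3 = 0.126, giving log Q = −0.901.
By the Nernst equation, E = +2.17 − (0.0592/3)·(−0.901) = +2.188 V.

+2.188 V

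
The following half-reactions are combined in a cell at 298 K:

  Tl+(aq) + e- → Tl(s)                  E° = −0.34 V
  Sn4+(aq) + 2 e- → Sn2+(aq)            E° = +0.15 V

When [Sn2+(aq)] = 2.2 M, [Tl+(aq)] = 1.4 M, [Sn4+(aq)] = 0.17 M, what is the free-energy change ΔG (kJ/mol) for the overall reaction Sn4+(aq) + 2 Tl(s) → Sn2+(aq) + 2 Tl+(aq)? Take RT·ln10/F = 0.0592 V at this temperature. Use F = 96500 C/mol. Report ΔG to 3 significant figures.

−86.5 kJ/mol

With Sn⁴⁺/Sn²⁺ reduced at the cathode, E°cell = +0.15 − (−0.34) = +0.49 V and n = 2.
The reaction quotient is ([Sn2+(aq)]·[Tl+(aq)]^2) / [Sn4+(aq)] = 25.4; by Nernst, E = +0.49 − (0.0592/2)(1.404) = +0.4484 V.
ΔG = −nFE = −(2)(96500)(+0.4484) J/mol = −86.5 kJ/mol.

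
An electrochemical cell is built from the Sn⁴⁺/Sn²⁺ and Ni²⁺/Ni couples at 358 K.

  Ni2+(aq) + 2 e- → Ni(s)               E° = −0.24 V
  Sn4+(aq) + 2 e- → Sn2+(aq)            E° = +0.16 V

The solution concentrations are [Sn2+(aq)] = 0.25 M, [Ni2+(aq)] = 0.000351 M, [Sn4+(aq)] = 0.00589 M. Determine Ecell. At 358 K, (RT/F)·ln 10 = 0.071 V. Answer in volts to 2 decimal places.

+0.46 V

Sn⁴⁺/Sn²⁺ is reduced (cathode, E° = +0.16 V) and Ni²⁺/Ni is oxidized (anode).
E°cell = +0.16 − (−0.24) = +0.40 V, with n = 2 electrons transferred.
For the overall reaction Sn4+(aq) + Ni(s) → Sn2+(aq) + Ni2+(aq), Q = ([Sn2+(aq)]·[Ni2+(aq)]) / [Sn4+(aq)] = 0.0149, giving log Q = −1.827.
E = E° − (0.071/n)·log Q = +0.40 − (0.071/2)(−1.827) = +0.46 V.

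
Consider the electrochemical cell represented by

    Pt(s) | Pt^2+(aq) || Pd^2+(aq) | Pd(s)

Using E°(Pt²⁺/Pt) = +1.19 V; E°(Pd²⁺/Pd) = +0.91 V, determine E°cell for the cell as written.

By convention the left-hand electrode in cell notation is the anode (oxidation) and the right-hand electrode is the cathode (reduction).
E°cell = E°(right) − E°(left) = +0.91 − (+1.19) = −0.28 V.
The negative sign shows that, as written, the cell would require an external voltage to drive the reaction.

−0.28 V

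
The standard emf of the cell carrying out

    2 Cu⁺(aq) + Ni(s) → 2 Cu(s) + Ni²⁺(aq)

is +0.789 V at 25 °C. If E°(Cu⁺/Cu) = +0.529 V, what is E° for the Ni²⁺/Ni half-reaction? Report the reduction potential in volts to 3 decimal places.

−0.260 V

In the reaction as written the Cu⁺/Cu couple is reduced (cathode) and Ni²⁺/Ni is oxidized (anode), so E°cell = E°(Cu⁺/Cu) − E°(Ni²⁺/Ni).
E°(Ni²⁺/Ni) = E°(cathode) − E°cell = +0.529 − (+0.789) = −0.260 V.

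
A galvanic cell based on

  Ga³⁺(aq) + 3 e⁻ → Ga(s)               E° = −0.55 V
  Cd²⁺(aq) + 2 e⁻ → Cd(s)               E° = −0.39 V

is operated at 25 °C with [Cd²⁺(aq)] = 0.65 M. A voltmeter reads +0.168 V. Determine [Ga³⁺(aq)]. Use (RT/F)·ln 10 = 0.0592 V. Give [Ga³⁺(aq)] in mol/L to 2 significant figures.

0.21 M

Cd²⁺/Cd is the cathode (higher E°); E°cell = −0.39 − (−0.55) = +0.16 V with n = 6.
Rearranging E = E° − (0.0592/n)·log Q gives log Q = 6(+0.16 − (+0.168))/0.0592 = −0.811.
For 3 Cd²⁺(aq) + 2 Ga(s) → 3 Cd(s) + 2 Ga³⁺(aq), the reaction quotient is Q = [Ga³⁺(aq)]^2 / [Cd²⁺(aq)]^3.
Isolating [Ga³⁺(aq)] in Q = 10^{−0.811} yields log [Ga³⁺(aq)] = −0.686, i.e. 0.21 M.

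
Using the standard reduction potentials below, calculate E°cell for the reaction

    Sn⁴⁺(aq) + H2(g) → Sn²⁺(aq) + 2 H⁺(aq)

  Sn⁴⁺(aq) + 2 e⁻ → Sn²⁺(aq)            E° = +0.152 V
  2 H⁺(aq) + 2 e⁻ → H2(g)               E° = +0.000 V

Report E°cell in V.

In the reaction as written, Sn⁴⁺(aq) is reduced (cathode) and H⁺(aq) is produced by oxidation at the anode.
E°cell = E°(cathode) − E°(anode) = +0.152 − (+0.000) = +0.152 V.

+0.152 V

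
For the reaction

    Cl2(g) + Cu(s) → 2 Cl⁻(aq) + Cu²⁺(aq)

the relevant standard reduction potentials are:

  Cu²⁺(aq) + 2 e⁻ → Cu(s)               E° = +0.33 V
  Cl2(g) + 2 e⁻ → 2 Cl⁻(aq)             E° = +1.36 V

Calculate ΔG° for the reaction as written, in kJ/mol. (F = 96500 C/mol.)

In the reaction as written Cl2(g) is reduced, so the Cl₂/Cl⁻ couple is the cathode and Cu²⁺/Cu is the anode.
E°cell = +1.36 − (+0.33) = +1.03 V; balancing electrons gives n = 2.
ΔG° = −nFE°cell = −(2)(96500)(+1.03) J/mol = −199 kJ/mol.

−199 kJ/mol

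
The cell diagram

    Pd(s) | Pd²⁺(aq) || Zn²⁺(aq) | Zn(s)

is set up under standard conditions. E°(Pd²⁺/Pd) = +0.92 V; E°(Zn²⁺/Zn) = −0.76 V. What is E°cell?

−1.68 V

By convention the left-hand electrode in cell notation is the anode (oxidation) and the right-hand electrode is the cathode (reduction).
E°cell = E°(right) − E°(left) = −0.76 − (+0.92) = −1.68 V.
The negative sign shows that, as written, the cell would require an external voltage to drive the reaction.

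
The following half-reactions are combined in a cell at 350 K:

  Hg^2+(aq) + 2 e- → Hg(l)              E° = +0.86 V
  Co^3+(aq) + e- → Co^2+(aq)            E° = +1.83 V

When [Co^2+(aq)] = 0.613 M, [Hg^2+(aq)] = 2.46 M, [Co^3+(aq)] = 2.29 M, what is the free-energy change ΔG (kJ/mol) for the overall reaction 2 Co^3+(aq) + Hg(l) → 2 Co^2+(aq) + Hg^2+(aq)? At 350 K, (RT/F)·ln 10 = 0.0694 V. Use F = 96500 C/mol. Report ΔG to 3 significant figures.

The standard cell potential is +1.83 − (+0.86) = +0.97 V, with n = 2 electrons in the balanced equation.
The reaction quotient is ([Co^2+(aq)]^2·[Hg^2+(aq)]) / [Co^3+(aq)]^2 = 0.176; by Nernst, E = +0.97 − (0.0694/2)(−0.754) = +0.9962 V.
ΔG = −nFE = −(2)(96500)(+0.9962) J/mol = −192 kJ/mol.

−192 kJ/mol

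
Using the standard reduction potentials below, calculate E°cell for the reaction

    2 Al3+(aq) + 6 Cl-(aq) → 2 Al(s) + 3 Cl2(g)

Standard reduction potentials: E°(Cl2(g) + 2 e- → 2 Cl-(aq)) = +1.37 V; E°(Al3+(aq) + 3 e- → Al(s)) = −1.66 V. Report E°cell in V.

Al3+(aq) gains electrons, so the Al³⁺/Al couple is the cathode; the Cl₂/Cl⁻ couple is the anode.
E°cell = E°(cathode) − E°(anode) = −1.66 − (+1.37) = −3.03 V.
The negative E°cell means the reaction is non-spontaneous in the direction written.

−3.03 V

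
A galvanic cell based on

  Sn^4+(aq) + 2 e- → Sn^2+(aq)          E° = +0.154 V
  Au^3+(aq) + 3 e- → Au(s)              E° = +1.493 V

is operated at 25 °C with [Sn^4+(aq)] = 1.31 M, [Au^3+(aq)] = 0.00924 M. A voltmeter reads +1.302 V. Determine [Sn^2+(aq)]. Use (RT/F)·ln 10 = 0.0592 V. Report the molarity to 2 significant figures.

With Au³⁺/Au at the cathode and Sn⁴⁺/Sn²⁺ at the anode, E°cell = +1.493 − (+0.154) = +1.339 V (n = 6).
From the Nernst equation, log Q = n(E° − E)/0.0592 = 6·(+1.339 − (+1.302))/0.0592 = 3.750.
For 2 Au^3+(aq) + 3 Sn^2+(aq) → 2 Au(s) + 3 Sn^4+(aq), the reaction quotient is Q = [Sn^4+(aq)]^3 / ([Au^3+(aq)]^2·[Sn^2+(aq)]^3).
Substituting the known concentrations and solving, log [Sn^2+(aq)] = 0.223 and [Sn^2+(aq)] = 1.7 M.

1.7 M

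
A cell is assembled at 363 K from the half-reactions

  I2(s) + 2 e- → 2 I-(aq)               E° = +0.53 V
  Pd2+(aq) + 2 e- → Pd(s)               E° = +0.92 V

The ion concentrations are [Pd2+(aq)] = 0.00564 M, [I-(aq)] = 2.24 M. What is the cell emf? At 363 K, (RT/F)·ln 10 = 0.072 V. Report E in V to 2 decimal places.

+0.33 V

Pd²⁺/Pd is reduced (cathode, E° = +0.92 V) and I₂/I⁻ is oxidized (anode).
E°cell = E°cat − E°an = +0.92 − (+0.53) = +0.39 V; n = 2.
The balanced reaction is Pd2+(aq) + 2 I-(aq) → Pd(s) + I2(s), so Q = 1 / ([Pd2+(aq)]·[I-(aq)]^2) = 35.3 and log Q = 1.548.
E = E° − (0.072/n)·log Q = +0.39 − (0.072/2)(1.548) = +0.33 V.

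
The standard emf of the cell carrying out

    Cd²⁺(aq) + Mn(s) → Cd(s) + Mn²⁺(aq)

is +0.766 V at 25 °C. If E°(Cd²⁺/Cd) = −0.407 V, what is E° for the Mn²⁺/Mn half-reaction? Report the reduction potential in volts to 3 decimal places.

−1.173 V

In the reaction as written the Cd²⁺/Cd couple is reduced (cathode) and Mn²⁺/Mn is oxidized (anode), so E°cell = E°(Cd²⁺/Cd) − E°(Mn²⁺/Mn).
E°(Mn²⁺/Mn) = E°(cathode) − E°cell = −0.407 − (+0.766) = −1.173 V.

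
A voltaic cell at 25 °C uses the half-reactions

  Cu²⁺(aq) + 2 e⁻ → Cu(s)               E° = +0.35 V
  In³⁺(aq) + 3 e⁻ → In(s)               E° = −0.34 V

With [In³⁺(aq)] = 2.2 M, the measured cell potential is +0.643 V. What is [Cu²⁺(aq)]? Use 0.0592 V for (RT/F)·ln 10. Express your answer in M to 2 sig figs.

With Cu²⁺/Cu at the cathode and In³⁺/In at the anode, E°cell = +0.35 − (−0.34) = +0.69 V (n = 6).
Since E = E° − (0.0592/n)·log Q, log Q = n(E° − E)/0.0592 = 4.764.
Balancing electrons gives 3 Cu²⁺(aq) + 2 In(s) → 3 Cu(s) + 2 In³⁺(aq); thus Q = [In³⁺(aq)]^2 / [Cu²⁺(aq)]^3.
Substituting the known concentrations and solving, log [Cu²⁺(aq)] = −1.360 and [Cu²⁺(aq)] = 0.044 M.

0.044 M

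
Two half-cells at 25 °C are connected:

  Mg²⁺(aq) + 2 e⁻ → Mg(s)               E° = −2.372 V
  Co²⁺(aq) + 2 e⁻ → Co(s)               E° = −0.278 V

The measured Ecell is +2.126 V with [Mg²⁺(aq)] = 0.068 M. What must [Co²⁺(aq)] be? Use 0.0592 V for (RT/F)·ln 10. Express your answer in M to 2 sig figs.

Co²⁺/Co is the cathode (higher E°); E°cell = −0.278 − (−2.372) = +2.094 V with n = 2.
Since E = E° − (0.0592/n)·log Q, log Q = n(E° − E)/0.0592 = −1.081.
For Co²⁺(aq) + Mg(s) → Co(s) + Mg²⁺(aq), the reaction quotient is Q = [Mg²⁺(aq)] / [Co²⁺(aq)].
Isolating [Co²⁺(aq)] in Q = 10^{−1.081} yields log [Co²⁺(aq)] = −0.086, i.e. 0.82 M.

0.82 M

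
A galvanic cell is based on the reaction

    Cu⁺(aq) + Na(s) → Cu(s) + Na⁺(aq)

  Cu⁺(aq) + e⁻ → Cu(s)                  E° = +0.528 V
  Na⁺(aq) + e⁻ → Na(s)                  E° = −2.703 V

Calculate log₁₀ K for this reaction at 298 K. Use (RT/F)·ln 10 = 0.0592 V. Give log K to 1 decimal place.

log K = 54.6

The Cu⁺/Cu couple is reduced (cathode); E°cell = +0.528 − (−2.703) = +3.231 V with n = 1.
At equilibrium E = 0, so log K = nE°cell / 0.0592 = (1)(+3.231) / 0.0592 = 54.6.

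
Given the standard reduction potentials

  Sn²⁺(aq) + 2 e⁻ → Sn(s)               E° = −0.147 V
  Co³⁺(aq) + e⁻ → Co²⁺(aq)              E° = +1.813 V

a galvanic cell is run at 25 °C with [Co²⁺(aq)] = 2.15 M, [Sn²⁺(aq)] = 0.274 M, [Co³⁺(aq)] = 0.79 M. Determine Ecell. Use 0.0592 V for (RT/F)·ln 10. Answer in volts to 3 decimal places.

+1.951 V

The Co³⁺/Co²⁺ couple has the more positive E°, so it is the cathode; Sn²⁺/Sn is the anode.
E°cell = E°cat − E°an = +1.813 − (−0.147) = +1.960 V; n = 2.
The balanced reaction is 2 Co³⁺(aq) + Sn(s) → 2 Co²⁺(aq) + Sn²⁺(aq), so Q = ([Co²⁺(aq)]^2·[Sn²⁺(aq)]) / [Co³⁺(aq)]^2 = 2.03 and log Q = 0.307.
Applying E = E° − (RT ln10/nF)·log Q gives +1.960 − (0.0592/2)(0.307) = +1.951 V.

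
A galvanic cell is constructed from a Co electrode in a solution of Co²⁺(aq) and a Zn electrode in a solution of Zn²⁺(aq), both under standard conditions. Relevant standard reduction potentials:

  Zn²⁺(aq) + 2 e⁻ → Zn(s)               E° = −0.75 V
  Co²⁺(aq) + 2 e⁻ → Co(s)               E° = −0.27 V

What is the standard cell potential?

Of the two couples in this cell, the one with the more positive reduction potential is reduced at the cathode: here that is Co²⁺/Co (−0.27 V); Zn²⁺/Zn (−0.75 V) is the anode.
E°cell = E°(cathode) − E°(anode) = −0.27 − (−0.75) = +0.48 V.

+0.48 V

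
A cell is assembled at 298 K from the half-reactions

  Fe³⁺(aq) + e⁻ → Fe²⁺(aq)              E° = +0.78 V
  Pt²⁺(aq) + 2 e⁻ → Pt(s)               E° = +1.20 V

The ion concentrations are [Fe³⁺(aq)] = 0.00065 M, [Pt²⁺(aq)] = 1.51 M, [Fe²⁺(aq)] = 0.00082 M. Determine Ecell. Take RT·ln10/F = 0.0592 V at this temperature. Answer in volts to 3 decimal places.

Pt²⁺/Pt is reduced (cathode, E° = +1.20 V) and Fe³⁺/Fe²⁺ is oxidized (anode).
E°cell = +1.20 − (+0.78) = +0.42 V, with n = 2 electrons transferred.
The balanced reaction is Pt²⁺(aq) + 2 Fe²⁺(aq) → Pt(s) + 2 Fe³⁺(aq), so Q = [Fe³⁺(aq)]^2 / ([Pt²⁺(aq)]·[Fe²⁺(aq)]^2) = 0.416 and log Q = −0.381.
E = E° − (0.0592/n)·log Q = +0.42 − (0.0592/2)(−0.381) = +0.431 V.

+0.431 V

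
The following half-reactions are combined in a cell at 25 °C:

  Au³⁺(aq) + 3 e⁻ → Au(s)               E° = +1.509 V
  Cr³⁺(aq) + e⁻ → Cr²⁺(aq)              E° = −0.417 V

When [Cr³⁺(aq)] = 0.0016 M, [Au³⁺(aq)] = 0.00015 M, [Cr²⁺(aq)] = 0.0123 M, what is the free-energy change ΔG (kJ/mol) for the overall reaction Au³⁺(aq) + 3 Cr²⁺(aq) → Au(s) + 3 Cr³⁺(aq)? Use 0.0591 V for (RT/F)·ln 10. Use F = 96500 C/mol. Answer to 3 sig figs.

With Au³⁺/Au reduced at the cathode, E°cell = +1.509 − (−0.417) = +1.926 V and n = 3.
The reaction quotient is [Cr³⁺(aq)]^3 / ([Au³⁺(aq)]·[Cr²⁺(aq)]^3) = 14.7; by Nernst, E = +1.926 − (0.0591/3)(1.167) = +1.9030 V.
ΔG = −nFE = −(3)(96500)(+1.9030) J/mol = −551 kJ/mol.

−551 kJ/mol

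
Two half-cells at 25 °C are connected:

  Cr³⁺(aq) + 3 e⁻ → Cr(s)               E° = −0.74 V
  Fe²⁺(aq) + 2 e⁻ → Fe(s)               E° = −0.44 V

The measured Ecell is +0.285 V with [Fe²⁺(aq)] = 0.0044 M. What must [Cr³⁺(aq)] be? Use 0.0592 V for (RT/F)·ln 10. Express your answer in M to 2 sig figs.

0.0017 M

Fe²⁺/Fe is the cathode (higher E°); E°cell = −0.44 − (−0.74) = +0.30 V with n = 6.
Rearranging E = E° − (0.0592/n)·log Q gives log Q = 6(+0.30 − (+0.285))/0.0592 = 1.520.
The balanced reaction is 3 Fe²⁺(aq) + 2 Cr(s) → 3 Fe(s) + 2 Cr³⁺(aq), so Q = [Cr³⁺(aq)]^2 / [Fe²⁺(aq)]^3.
Isolating [Cr³⁺(aq)] in Q = 10^{1.520} yields log [Cr³⁺(aq)] = −2.775, i.e. 0.0017 M.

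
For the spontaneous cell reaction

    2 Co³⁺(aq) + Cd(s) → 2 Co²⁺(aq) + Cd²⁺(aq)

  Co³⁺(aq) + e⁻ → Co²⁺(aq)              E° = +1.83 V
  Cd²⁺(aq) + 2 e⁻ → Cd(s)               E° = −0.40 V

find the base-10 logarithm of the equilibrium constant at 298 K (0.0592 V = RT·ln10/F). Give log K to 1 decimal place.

log K = 75.3

The Co³⁺/Co²⁺ couple is reduced (cathode); E°cell = +1.83 − (−0.40) = +2.23 V with n = 2.
At equilibrium E = 0, so log K = nE°cell / 0.0592 = (2)(+2.23) / 0.0592 = 75.3.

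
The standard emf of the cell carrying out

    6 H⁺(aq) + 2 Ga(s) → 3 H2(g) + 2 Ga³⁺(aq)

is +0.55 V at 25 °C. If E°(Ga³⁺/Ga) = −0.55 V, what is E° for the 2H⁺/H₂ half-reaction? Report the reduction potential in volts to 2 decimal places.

+0.00 V

In the reaction as written the 2H⁺/H₂ couple is reduced (cathode) and Ga³⁺/Ga is oxidized (anode), so E°cell = E°(2H⁺/H₂) − E°(Ga³⁺/Ga).
E°(2H⁺/H₂) = E°cell + E°(anode) = +0.55 + (−0.55) = +0.00 V.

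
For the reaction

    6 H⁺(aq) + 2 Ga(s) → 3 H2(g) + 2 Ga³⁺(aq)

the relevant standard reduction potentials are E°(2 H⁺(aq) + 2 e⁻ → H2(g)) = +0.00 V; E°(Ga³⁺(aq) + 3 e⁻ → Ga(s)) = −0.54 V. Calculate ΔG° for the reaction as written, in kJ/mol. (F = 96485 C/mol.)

−313 kJ/mol

In the reaction as written H⁺(aq) is reduced, so the 2H⁺/H₂ couple is the cathode and Ga³⁺/Ga is the anode.
E°cell = +0.00 − (−0.54) = +0.54 V; balancing electrons gives n = 6.
ΔG° = −nFE°cell = −(6)(96485)(+0.54) J/mol = −313 kJ/mol.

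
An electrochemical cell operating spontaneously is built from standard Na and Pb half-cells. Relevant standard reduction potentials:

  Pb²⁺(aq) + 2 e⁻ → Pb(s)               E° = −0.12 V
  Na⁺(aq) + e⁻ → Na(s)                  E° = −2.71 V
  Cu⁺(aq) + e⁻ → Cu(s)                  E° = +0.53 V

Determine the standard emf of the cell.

Of the two couples in this cell, the one with the more positive reduction potential is reduced at the cathode: here that is Pb²⁺/Pb (−0.12 V); Na⁺/Na (−2.71 V) is the anode.
E°cell = E°(cathode) − E°(anode) = −0.12 − (−2.71) = +2.59 V.

+2.59 V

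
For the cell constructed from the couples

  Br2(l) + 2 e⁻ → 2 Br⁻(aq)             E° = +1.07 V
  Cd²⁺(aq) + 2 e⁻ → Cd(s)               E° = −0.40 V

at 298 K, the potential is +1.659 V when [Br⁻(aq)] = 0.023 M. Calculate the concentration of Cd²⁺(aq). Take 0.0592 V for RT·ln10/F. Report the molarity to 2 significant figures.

0.00078 M

Br₂/Br⁻ is the cathode (higher E°); E°cell = +1.07 − (−0.40) = +1.47 V with n = 2.
Since E = E° − (0.0592/n)·log Q, log Q = n(E° − E)/0.0592 = −6.385.
The balanced reaction is Br2(l) + Cd(s) → 2 Br⁻(aq) + Cd²⁺(aq), so Q = [Br⁻(aq)]^2·[Cd²⁺(aq)].
Isolating [Cd²⁺(aq)] in Q = 10^{−6.385} yields log [Cd²⁺(aq)] = −3.108, i.e. 0.00078 M.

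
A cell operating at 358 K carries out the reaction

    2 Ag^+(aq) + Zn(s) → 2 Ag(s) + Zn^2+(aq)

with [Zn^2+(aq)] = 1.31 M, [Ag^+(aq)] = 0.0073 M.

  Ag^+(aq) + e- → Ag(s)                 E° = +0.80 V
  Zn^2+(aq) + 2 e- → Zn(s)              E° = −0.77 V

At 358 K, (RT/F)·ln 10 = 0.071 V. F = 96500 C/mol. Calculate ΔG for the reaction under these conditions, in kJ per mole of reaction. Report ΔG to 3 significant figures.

The standard cell potential is +0.80 − (−0.77) = +1.57 V, with n = 2 electrons in the balanced equation.
The reaction quotient is [Zn^2+(aq)] / [Ag^+(aq)]^2 = 2.46×10^4; by Nernst, E = +1.57 − (0.071/2)(4.391) = +1.4141 V.
ΔG = −nFE = −(2)(96500)(+1.4141) J/mol = −273 kJ/mol.

−273 kJ/mol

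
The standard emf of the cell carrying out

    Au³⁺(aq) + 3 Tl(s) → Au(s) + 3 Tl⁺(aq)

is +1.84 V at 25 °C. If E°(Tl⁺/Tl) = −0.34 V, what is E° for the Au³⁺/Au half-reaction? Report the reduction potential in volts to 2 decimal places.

+1.50 V

In the reaction as written the Au³⁺/Au couple is reduced (cathode) and Tl⁺/Tl is oxidized (anode), so E°cell = E°(Au³⁺/Au) − E°(Tl⁺/Tl).
E°(Au³⁺/Au) = E°cell + E°(anode) = +1.84 + (−0.34) = +1.50 V.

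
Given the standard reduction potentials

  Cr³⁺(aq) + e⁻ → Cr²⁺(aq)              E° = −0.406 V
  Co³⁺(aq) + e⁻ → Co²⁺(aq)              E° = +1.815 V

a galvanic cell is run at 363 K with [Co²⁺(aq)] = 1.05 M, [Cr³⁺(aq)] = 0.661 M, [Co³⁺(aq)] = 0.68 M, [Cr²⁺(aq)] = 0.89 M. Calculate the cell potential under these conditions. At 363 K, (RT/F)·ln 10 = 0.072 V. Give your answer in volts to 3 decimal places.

Since E°(Co³⁺/Co²⁺) > E°(Cr³⁺/Cr²⁺), Co³⁺/Co²⁺ serves as the cathode.
The standard potential is +1.815 − (−0.406) = +2.221 V and the balanced reaction transfers n = 1 electron.
For the overall reaction Co³⁺(aq) + Cr²⁺(aq) → Co²⁺(aq) + Cr³⁺(aq), Q = ([Co²⁺(aq)]·[Cr³⁺(aq)]) / ([Co³⁺(aq)]·[Cr²⁺(aq)]) = 1.15, giving log Q = 0.059.
By the Nernst equation, E = +2.221 − (0.072/1)·(0.059) = +2.217 V.

+2.217 V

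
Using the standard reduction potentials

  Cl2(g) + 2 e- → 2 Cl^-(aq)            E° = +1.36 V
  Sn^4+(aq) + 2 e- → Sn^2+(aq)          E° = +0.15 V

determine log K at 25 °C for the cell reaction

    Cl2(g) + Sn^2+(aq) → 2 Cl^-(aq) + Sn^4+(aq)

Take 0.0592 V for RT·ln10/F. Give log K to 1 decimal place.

The Cl₂/Cl⁻ couple is reduced (cathode); E°cell = +1.36 − (+0.15) = +1.21 V with n = 2.
At equilibrium E = 0, so log K = nE°cell / 0.0592 = (2)(+1.21) / 0.0592 = 40.9.

log K = 40.9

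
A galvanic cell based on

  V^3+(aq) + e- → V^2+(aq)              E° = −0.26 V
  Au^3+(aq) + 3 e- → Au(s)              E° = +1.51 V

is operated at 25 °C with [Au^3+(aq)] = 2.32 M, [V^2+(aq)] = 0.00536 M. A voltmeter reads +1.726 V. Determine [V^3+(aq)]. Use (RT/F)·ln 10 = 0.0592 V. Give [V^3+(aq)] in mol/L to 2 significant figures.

The Au³⁺/Au couple has the larger reduction potential, so it is the cathode: E°cell = +1.51 − (−0.26) = +1.77 V and n = 3.
Rearranging E = E° − (0.0592/n)·log Q gives log Q = 3(+1.77 − (+1.726))/0.0592 = 2.230.
The balanced reaction is Au^3+(aq) + 3 V^2+(aq) → Au(s) + 3 V^3+(aq), so Q = [V^3+(aq)]^3 / ([Au^3+(aq)]·[V^2+(aq)]^3).
Isolating [V^3+(aq)] in Q = 10^{2.230} yields log [V^3+(aq)] = −1.406, i.e. 0.039 M.

0.039 M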